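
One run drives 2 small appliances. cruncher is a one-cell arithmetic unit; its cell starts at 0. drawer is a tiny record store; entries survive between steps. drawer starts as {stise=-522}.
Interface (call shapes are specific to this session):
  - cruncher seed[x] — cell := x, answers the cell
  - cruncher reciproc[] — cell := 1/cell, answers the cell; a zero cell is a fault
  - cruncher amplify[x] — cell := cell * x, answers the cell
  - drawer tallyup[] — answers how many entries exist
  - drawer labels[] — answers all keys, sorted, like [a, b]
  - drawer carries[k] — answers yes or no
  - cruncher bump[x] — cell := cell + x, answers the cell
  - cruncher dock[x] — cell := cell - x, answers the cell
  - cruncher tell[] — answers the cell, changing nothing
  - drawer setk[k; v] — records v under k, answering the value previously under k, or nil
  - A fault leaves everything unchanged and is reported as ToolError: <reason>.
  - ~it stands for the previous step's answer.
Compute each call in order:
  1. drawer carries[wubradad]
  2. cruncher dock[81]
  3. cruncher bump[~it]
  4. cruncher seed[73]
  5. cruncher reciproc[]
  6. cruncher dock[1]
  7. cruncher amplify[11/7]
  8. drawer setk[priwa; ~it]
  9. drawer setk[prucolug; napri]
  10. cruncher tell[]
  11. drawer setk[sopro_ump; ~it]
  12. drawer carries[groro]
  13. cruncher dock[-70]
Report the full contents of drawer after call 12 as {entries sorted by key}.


>> drawer carries(k→wubradad)
<< no
>> cruncher dock(x→81)
<< -81
>> cruncher bump(x→~it)
<< -162
>> cruncher seed(x→73)
<< 73
>> cruncher reciproc()
<< 1/73
>> cruncher dock(x→1)
<< -72/73
>> cruncher amplify(x→11/7)
<< -792/511
>> drawer setk(k→priwa, v→~it)
<< nil
>> drawer setk(k→prucolug, v→napri)
<< nil
>> cruncher tell()
<< -792/511
>> drawer setk(k→sopro_ump, v→~it)
<< nil
>> drawer carries(k→groro)
<< no
>> cruncher dock(x→-70)
<< 34978/511

Answer: {priwa=-792/511, prucolug=napri, sopro_ump=-792/511, stise=-522}


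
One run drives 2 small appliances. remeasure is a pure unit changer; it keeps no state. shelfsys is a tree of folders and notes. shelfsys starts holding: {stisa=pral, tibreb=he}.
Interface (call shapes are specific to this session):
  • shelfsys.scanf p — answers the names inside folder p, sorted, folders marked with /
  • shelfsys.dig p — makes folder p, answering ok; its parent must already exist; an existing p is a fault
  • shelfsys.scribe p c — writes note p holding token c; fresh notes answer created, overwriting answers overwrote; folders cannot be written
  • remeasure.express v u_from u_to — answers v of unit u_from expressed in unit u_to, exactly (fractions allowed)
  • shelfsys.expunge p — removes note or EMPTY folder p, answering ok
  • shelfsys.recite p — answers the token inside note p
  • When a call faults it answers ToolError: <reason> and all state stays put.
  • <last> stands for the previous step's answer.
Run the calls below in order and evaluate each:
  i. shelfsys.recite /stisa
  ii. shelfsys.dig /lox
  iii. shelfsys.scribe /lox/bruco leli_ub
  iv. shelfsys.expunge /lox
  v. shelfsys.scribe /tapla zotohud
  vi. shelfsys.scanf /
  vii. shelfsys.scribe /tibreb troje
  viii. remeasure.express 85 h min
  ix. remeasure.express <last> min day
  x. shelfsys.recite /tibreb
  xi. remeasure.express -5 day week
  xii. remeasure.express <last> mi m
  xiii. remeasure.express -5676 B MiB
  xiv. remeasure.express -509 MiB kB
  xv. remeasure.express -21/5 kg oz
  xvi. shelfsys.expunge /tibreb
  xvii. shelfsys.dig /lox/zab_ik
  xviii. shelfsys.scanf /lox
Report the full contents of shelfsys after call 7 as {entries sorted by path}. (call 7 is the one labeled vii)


Answer: {lox/, lox/bruco=leli_ub, stisa=pral, tapla=zotohud, tibreb=troje}

Derivation:
// recite(/stisa) : pral
// dig(/lox) : ok
// scribe(/lox/bruco, leli_ub) : created
// expunge(/lox) : ToolError: not empty
// scribe(/tapla, zotohud) : created
// scanf(/) : [lox/, stisa, tapla, tibreb]
// scribe(/tibreb, troje) : overwrote
// express(85, h, min) : 5100
// express(<last>, min, day) : 85/24
// recite(/tibreb) : troje
// express(-5, day, week) : -5/7
// express(<last>, mi, m) : -201168/175
// express(-5676, B, MiB) : -1419/262144
// express(-509, MiB, kB) : -66715648/125
// express(-21/5, kg, oz) : -960000000/6479891
// expunge(/tibreb) : ok
// dig(/lox/zab_ik) : ok
// scanf(/lox) : [bruco, zab_ik/]


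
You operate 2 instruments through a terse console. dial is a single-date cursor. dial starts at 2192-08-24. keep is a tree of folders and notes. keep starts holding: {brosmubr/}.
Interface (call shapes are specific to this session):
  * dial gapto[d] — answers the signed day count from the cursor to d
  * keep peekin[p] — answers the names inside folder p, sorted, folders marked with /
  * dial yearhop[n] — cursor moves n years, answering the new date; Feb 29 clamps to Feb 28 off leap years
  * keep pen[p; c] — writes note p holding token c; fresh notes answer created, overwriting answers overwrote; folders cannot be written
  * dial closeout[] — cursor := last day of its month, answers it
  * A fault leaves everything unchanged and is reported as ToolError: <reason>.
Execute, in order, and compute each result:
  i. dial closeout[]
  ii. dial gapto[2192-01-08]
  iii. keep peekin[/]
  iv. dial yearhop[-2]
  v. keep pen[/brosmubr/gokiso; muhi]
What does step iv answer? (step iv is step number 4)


I call dial closeout(), — result: 2192-08-31.
I use dial gapto on 2192-01-08, which returns -236.
Next I call keep peekin on /, yielding [brosmubr/].
I call dial yearhop on -2, giving 2190-08-31.
I call keep pen on /brosmubr/gokiso, muhi, and observe created.

Answer: 2190-08-31


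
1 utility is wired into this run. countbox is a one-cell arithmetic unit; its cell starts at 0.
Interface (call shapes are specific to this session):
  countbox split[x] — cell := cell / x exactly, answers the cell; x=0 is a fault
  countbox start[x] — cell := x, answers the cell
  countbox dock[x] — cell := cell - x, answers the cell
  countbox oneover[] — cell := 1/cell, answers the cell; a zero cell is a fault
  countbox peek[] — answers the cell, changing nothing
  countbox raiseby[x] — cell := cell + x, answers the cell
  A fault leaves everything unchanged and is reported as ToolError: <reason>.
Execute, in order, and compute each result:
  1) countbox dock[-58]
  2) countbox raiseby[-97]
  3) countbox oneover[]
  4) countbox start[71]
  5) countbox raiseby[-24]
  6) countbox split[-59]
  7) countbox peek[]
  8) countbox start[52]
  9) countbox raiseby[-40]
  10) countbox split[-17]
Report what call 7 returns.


Answer: -47/59

Derivation:
Now I run countbox dock using x→-58, and get 58.
Using countbox raiseby using x→-97: -39.
I call countbox oneover(), → -1/39.
I run countbox start using x→71, giving 71.
I try countbox raiseby using x→-24, and get 47.
I invoke countbox split using x→-59, which returns -47/59.
Next I call countbox peek(): -47/59.
I try countbox start using x→52, which returns 52.
I run countbox raiseby using x→-40, giving 12.
Calling countbox split using x→-17, and observe -12/17.


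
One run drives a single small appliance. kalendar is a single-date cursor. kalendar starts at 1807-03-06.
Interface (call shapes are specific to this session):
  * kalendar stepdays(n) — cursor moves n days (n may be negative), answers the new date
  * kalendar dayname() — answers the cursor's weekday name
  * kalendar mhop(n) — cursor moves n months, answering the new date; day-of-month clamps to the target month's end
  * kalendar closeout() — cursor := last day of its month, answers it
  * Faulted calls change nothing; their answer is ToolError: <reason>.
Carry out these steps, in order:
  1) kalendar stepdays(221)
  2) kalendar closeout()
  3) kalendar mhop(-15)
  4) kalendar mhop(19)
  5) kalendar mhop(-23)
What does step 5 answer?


Invoking kalendar stepdays with 221, which returns 1807-10-13.
Next I call kalendar closeout, and get 1807-10-31.
Next I call kalendar mhop with -15, which returns 1806-07-31.
Invoking kalendar mhop with 19: 1808-02-29.
I invoke kalendar mhop with -23, and get 1806-03-29.

Answer: 1806-03-29


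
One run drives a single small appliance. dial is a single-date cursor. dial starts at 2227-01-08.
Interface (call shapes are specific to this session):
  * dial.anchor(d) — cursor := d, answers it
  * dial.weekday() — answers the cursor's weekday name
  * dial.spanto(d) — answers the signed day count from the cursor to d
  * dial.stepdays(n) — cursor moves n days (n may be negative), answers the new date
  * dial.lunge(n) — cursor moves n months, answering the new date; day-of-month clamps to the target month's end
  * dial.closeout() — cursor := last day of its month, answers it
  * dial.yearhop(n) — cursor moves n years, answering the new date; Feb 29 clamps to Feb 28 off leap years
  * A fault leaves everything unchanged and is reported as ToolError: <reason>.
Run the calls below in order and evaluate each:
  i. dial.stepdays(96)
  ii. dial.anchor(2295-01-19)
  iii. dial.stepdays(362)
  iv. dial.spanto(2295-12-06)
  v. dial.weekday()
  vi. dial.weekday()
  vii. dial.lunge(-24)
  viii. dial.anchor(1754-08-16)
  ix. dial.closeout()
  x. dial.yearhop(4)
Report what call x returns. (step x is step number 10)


Act: dial.stepdays[n: 96]
Obs: 2227-04-14
Act: dial.anchor[d: 2295-01-19]
Obs: 2295-01-19
Act: dial.stepdays[n: 362]
Obs: 2296-01-16
Act: dial.spanto[d: 2295-12-06]
Obs: -41
Act: dial.weekday[]
Obs: Thursday
Act: dial.weekday[]
Obs: Thursday
Act: dial.lunge[n: -24]
Obs: 2294-01-16
Act: dial.anchor[d: 1754-08-16]
Obs: 1754-08-16
Act: dial.closeout[]
Obs: 1754-08-31
Act: dial.yearhop[n: 4]
Obs: 1758-08-31

Answer: 1758-08-31


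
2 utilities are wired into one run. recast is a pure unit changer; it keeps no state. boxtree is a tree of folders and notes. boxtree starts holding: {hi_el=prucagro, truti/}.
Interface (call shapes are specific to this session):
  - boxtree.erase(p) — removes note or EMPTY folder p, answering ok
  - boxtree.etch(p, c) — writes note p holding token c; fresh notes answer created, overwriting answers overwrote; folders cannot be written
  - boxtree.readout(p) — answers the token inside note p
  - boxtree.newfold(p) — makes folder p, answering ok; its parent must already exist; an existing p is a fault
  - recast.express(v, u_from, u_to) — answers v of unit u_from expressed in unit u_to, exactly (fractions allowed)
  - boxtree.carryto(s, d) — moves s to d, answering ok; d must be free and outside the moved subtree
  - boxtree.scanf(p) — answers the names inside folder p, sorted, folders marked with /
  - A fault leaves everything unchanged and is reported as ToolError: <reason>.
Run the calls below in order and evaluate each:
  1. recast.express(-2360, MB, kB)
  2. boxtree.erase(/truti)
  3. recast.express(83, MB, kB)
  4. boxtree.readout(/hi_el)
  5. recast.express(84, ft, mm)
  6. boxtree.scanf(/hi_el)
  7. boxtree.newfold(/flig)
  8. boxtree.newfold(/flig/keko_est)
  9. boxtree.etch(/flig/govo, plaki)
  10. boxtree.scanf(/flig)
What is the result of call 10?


-- 1. express(v: -2360, u_from: MB, u_to: kB) -> -2360000
-- 2. erase(p: /truti) -> ok
-- 3. express(v: 83, u_from: MB, u_to: kB) -> 83000
-- 4. readout(p: /hi_el) -> prucagro
-- 5. express(v: 84, u_from: ft, u_to: mm) -> 128016/5
-- 6. scanf(p: /hi_el) -> ToolError: not a directory
-- 7. newfold(p: /flig) -> ok
-- 8. newfold(p: /flig/keko_est) -> ok
-- 9. etch(p: /flig/govo, c: plaki) -> created
-- 10. scanf(p: /flig) -> [govo, keko_est/]

Answer: [govo, keko_est/]


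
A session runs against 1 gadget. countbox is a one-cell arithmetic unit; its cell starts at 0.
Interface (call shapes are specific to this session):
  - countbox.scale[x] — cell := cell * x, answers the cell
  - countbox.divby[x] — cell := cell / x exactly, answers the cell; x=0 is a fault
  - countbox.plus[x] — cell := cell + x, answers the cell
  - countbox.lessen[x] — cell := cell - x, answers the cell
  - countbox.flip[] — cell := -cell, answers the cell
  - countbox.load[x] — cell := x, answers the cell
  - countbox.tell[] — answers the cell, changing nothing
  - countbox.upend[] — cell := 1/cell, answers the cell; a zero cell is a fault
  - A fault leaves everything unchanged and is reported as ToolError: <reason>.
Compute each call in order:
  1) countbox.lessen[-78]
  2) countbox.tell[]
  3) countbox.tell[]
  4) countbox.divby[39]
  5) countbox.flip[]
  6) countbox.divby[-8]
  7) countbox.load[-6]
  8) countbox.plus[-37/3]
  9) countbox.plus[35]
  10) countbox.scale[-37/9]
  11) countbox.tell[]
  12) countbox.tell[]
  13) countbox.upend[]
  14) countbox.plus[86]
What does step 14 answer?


Step: lessen[-78]
Result: 78
Step: tell[]
Result: 78
Step: tell[]
Result: 78
Step: divby[39]
Result: 2
Step: flip[]
Result: -2
Step: divby[-8]
Result: 1/4
Step: load[-6]
Result: -6
Step: plus[-37/3]
Result: -55/3
Step: plus[35]
Result: 50/3
Step: scale[-37/9]
Result: -1850/27
Step: tell[]
Result: -1850/27
Step: tell[]
Result: -1850/27
Step: upend[]
Result: -27/1850
Step: plus[86]
Result: 159073/1850

Answer: 159073/1850


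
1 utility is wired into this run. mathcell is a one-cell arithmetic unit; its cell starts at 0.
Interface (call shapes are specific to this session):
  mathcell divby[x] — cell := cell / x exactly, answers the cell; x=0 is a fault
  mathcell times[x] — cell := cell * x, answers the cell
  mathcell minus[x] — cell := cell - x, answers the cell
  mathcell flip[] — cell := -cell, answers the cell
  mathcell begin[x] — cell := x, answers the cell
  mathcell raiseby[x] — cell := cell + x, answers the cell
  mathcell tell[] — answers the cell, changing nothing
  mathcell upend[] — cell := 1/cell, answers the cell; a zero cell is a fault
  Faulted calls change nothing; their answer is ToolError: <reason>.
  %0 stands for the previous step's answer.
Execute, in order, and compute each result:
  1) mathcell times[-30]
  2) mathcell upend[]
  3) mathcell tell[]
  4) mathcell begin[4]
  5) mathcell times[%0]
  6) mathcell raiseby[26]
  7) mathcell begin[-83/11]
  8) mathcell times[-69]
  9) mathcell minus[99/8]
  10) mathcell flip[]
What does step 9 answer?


Answer: 44727/88

Derivation:
~$ mathcell times x→-30
[out] 0
~$ mathcell upend
[out] ToolError: reciprocal of zero
~$ mathcell tell
[out] 0
~$ mathcell begin x→4
[out] 4
~$ mathcell times x→%0
[out] 16
~$ mathcell raiseby x→26
[out] 42
~$ mathcell begin x→-83/11
[out] -83/11
~$ mathcell times x→-69
[out] 5727/11
~$ mathcell minus x→99/8
[out] 44727/88
~$ mathcell flip
[out] -44727/88


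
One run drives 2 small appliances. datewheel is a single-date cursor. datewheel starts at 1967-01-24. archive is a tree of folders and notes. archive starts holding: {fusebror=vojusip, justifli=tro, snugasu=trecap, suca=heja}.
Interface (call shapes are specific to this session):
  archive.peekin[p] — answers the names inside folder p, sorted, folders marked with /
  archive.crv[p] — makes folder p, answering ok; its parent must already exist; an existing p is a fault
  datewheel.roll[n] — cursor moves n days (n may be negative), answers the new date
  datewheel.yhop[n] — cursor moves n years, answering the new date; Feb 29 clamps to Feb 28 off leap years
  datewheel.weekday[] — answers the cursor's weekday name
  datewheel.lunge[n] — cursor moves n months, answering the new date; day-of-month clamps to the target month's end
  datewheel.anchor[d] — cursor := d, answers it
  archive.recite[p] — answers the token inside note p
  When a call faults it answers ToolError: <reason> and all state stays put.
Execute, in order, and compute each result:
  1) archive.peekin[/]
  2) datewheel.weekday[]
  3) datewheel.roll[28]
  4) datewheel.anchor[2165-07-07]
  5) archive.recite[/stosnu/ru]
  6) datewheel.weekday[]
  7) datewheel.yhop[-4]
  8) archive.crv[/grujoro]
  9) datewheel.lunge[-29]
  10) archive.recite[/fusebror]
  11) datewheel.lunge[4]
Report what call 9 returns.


Answer: 2159-02-07

Derivation:
% archive.peekin /
  [fusebror, justifli, snugasu, suca]
% datewheel.weekday
  Tuesday
% datewheel.roll 28
  1967-02-21
% datewheel.anchor 2165-07-07
  2165-07-07
% archive.recite /stosnu/ru
  ToolError: not found
% datewheel.weekday
  Sunday
% datewheel.yhop -4
  2161-07-07
% archive.crv /grujoro
  ok
% datewheel.lunge -29
  2159-02-07
% archive.recite /fusebror
  vojusip
% datewheel.lunge 4
  2159-06-07


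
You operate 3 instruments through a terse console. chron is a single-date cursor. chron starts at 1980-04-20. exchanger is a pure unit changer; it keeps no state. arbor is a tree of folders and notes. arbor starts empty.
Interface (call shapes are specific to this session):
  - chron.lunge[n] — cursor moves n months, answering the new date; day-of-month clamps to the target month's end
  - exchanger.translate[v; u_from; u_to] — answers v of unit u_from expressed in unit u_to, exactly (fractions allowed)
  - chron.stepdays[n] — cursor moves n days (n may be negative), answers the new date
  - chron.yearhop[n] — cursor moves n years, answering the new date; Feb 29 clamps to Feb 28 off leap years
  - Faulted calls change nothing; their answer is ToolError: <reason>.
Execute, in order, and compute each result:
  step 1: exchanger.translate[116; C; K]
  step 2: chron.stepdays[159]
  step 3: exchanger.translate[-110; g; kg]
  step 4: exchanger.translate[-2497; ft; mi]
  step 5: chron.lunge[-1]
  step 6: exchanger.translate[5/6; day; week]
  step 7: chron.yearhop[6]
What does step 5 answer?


Answer: 1980-08-26

Derivation:
Act: exchanger.translate[v→116; u_from→C; u_to→K]
Obs: 7783/20
Act: chron.stepdays[n→159]
Obs: 1980-09-26
Act: exchanger.translate[v→-110; u_from→g; u_to→kg]
Obs: -11/100
Act: exchanger.translate[v→-2497; u_from→ft; u_to→mi]
Obs: -227/480
Act: chron.lunge[n→-1]
Obs: 1980-08-26
Act: exchanger.translate[v→5/6; u_from→day; u_to→week]
Obs: 5/42
Act: chron.yearhop[n→6]
Obs: 1986-08-26


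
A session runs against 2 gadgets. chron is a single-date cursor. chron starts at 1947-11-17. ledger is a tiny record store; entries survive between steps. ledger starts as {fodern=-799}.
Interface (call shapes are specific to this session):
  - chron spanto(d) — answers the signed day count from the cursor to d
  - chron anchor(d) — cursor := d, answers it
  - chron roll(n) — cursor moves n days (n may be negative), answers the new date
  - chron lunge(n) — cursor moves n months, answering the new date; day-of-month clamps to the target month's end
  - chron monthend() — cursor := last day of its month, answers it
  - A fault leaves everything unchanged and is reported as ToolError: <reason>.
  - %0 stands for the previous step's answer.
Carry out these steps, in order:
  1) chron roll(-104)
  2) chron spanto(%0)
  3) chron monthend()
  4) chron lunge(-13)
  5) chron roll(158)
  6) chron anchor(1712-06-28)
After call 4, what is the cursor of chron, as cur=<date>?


==> chron roll(n='-104')
<== 1947-08-05
==> chron spanto(d='%0')
<== 0
==> chron monthend()
<== 1947-08-31
==> chron lunge(n='-13')
<== 1946-07-31
==> chron roll(n='158')
<== 1947-01-05
==> chron anchor(d='1712-06-28')
<== 1712-06-28

Answer: cur=1946-07-31


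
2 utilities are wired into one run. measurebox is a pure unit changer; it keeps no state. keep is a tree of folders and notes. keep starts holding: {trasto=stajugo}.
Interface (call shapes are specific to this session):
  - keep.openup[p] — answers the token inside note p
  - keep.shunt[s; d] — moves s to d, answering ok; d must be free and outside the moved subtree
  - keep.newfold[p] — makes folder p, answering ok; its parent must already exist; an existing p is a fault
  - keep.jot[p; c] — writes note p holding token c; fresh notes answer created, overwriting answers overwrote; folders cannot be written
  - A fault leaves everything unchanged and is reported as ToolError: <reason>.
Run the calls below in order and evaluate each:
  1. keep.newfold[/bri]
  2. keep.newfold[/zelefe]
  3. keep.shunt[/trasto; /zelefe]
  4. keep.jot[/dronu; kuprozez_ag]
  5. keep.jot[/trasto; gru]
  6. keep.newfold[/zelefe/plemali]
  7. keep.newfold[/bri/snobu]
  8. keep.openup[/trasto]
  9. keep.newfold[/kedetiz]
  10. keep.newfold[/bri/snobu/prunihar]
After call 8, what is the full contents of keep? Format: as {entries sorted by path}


Then keep.newfold passing p=/bri, and observe ok.
I try keep.newfold passing p=/zelefe, and get ok.
Next I call keep.shunt passing s=/trasto, d=/zelefe, which returns ToolError: exists.
I run keep.jot passing p=/dronu, c=kuprozez_ag: created.
I call keep.jot passing p=/trasto, c=gru, which returns overwrote.
I call keep.newfold passing p=/zelefe/plemali, yielding ok.
I try keep.newfold passing p=/bri/snobu, which returns ok.
I invoke keep.openup passing p=/trasto, — result: gru.
I run keep.newfold passing p=/kedetiz, giving ok.
Calling keep.newfold passing p=/bri/snobu/prunihar, giving ok.

Answer: {bri/, bri/snobu/, dronu=kuprozez_ag, trasto=gru, zelefe/, zelefe/plemali/}


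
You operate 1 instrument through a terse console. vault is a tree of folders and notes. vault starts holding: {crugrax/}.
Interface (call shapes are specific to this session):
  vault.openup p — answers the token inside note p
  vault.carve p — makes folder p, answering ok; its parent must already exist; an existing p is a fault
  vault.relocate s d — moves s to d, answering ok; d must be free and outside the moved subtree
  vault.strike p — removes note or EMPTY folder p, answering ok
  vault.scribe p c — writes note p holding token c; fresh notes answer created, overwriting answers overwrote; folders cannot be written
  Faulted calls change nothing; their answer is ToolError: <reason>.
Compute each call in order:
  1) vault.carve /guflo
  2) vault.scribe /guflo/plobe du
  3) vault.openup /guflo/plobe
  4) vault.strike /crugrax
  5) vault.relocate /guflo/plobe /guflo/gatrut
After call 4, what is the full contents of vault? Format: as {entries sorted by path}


% vault.carve p→/guflo
= ok
% vault.scribe p→/guflo/plobe c→du
= created
% vault.openup p→/guflo/plobe
= du
% vault.strike p→/crugrax
= ok
% vault.relocate s→/guflo/plobe d→/guflo/gatrut
= ok

Answer: {guflo/, guflo/plobe=du}


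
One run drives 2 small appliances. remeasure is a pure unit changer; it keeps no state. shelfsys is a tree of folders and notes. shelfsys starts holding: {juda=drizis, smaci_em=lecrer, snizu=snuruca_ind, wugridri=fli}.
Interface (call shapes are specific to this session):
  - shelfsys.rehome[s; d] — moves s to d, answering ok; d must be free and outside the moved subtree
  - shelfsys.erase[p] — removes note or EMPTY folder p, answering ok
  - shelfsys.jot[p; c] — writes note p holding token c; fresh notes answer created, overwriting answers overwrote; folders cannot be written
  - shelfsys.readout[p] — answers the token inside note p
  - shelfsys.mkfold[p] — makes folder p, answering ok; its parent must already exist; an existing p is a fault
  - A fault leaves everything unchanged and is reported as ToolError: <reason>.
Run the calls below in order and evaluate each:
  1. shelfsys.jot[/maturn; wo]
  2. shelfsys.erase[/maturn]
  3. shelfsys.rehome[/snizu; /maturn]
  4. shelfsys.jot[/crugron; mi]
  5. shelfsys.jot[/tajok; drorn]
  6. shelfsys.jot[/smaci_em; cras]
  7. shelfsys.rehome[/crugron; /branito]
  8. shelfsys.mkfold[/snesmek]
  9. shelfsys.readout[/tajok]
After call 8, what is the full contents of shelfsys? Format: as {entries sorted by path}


Answer: {branito=mi, juda=drizis, maturn=snuruca_ind, smaci_em=cras, snesmek/, tajok=drorn, wugridri=fli}

Derivation:
I call shelfsys.jot with /maturn, wo, giving created.
I use shelfsys.erase with /maturn, giving ok.
I invoke shelfsys.rehome with /snizu, /maturn, and get ok.
Then shelfsys.jot with /crugron, mi, and observe created.
Invoking shelfsys.jot with /tajok, drorn, giving created.
I use shelfsys.jot with /smaci_em, cras, → overwrote.
Then shelfsys.rehome with /crugron, /branito: ok.
I run shelfsys.mkfold with /snesmek, and get ok.
Now I run shelfsys.readout with /tajok, → drorn.


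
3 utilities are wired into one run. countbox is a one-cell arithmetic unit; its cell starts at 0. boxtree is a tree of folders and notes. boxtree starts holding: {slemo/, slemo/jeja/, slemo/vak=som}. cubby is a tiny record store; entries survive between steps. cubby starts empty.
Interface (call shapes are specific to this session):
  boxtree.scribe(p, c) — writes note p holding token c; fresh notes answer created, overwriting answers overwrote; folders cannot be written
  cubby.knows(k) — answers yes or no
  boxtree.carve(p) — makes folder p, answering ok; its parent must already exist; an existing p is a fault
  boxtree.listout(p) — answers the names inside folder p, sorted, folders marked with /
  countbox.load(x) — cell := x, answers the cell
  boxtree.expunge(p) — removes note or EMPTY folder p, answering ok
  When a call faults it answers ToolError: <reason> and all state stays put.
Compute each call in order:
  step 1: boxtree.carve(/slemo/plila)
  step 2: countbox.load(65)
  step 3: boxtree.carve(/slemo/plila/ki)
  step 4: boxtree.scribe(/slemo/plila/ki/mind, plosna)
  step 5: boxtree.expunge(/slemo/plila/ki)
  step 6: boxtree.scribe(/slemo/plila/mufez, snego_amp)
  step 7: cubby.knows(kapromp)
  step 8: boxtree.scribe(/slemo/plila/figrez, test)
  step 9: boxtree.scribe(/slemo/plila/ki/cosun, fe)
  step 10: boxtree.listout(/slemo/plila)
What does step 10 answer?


Now I run boxtree.carve(/slemo/plila), yielding ok.
I call countbox.load(65), which returns 65.
I call boxtree.carve(/slemo/plila/ki), and observe ok.
I try boxtree.scribe(/slemo/plila/ki/mind, plosna), which returns created.
Invoking boxtree.expunge(/slemo/plila/ki), giving ToolError: not empty.
Now I run boxtree.scribe(/slemo/plila/mufez, snego_amp), and get created.
Calling cubby.knows(kapromp), yielding no.
I use boxtree.scribe(/slemo/plila/figrez, test), and observe created.
Now I run boxtree.scribe(/slemo/plila/ki/cosun, fe), giving created.
I invoke boxtree.listout(/slemo/plila), which returns [figrez, ki/, mufez].

Answer: [figrez, ki/, mufez]


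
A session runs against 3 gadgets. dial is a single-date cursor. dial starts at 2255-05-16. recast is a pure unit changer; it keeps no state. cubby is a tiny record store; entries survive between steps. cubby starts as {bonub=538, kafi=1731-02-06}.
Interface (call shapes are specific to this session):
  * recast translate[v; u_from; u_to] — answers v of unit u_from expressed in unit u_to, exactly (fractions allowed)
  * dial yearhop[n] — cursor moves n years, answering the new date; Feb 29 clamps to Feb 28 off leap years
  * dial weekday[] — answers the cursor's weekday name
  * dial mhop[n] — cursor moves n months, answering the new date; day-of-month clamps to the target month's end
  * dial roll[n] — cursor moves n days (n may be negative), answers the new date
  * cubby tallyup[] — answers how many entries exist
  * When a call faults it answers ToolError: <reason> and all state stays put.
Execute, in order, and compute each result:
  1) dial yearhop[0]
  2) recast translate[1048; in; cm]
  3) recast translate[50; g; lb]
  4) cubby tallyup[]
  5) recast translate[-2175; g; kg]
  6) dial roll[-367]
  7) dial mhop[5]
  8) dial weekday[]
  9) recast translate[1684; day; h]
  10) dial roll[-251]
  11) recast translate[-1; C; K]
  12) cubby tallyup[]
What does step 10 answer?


I run dial yearhop on n: 0, and observe 2255-05-16.
Now I run recast translate on v: 1048, u_from: in, u_to: cm: 66548/25.
I call recast translate on v: 50, u_from: g, u_to: lb: 5000000/45359237.
Invoking cubby tallyup, and get 2.
Using recast translate on v: -2175, u_from: g, u_to: kg, which returns -87/40.
Calling dial roll on n: -367, yielding 2254-05-14.
Calling dial mhop on n: 5, which returns 2254-10-14.
Now I run dial weekday, giving Saturday.
I use recast translate on v: 1684, u_from: day, u_to: h, which returns 40416.
I run dial roll on n: -251: 2254-02-05.
I use recast translate on v: -1, u_from: C, u_to: K, — result: 5443/20.
Now I run cubby tallyup, and get 2.

Answer: 2254-02-05


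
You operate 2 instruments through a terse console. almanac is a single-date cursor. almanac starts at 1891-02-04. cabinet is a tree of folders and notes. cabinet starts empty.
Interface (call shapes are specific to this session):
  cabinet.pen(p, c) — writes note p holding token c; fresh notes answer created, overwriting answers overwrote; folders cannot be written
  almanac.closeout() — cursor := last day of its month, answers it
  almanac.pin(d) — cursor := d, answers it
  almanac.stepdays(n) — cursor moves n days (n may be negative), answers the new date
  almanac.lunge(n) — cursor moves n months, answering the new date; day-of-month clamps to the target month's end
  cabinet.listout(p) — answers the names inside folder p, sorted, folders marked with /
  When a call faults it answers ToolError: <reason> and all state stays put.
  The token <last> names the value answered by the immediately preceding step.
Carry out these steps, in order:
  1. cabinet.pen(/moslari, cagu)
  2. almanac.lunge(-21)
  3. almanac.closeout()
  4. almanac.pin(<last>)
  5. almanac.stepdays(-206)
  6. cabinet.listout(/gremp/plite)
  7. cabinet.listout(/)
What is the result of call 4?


! cabinet.pen(p=/moslari, c=cagu) => created
! almanac.lunge(n=-21) => 1889-05-04
! almanac.closeout() => 1889-05-31
! almanac.pin(d=<last>) => 1889-05-31
! almanac.stepdays(n=-206) => 1888-11-06
! cabinet.listout(p=/gremp/plite) => ToolError: not found
! cabinet.listout(p=/) => [moslari]

Answer: 1889-05-31


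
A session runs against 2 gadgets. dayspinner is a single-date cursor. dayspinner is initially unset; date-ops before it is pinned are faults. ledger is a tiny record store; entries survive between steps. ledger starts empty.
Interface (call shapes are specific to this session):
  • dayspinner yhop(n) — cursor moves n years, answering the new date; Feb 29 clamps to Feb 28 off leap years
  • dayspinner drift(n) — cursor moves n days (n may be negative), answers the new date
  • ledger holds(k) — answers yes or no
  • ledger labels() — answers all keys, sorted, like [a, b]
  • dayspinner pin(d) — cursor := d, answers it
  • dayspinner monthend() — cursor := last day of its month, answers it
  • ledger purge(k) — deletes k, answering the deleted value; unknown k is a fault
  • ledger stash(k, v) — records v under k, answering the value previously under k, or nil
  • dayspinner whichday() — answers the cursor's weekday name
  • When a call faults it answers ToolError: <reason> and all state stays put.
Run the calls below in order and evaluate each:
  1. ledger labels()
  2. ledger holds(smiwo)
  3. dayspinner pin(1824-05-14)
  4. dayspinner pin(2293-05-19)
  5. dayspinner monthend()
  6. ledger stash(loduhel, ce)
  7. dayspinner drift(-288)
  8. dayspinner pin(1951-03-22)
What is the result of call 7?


% ledger labels
  []
% ledger holds k=smiwo
  no
% dayspinner pin d=1824-05-14
  1824-05-14
% dayspinner pin d=2293-05-19
  2293-05-19
% dayspinner monthend
  2293-05-31
% ledger stash k=loduhel v=ce
  nil
% dayspinner drift n=-288
  2292-08-16
% dayspinner pin d=1951-03-22
  1951-03-22

Answer: 2292-08-16


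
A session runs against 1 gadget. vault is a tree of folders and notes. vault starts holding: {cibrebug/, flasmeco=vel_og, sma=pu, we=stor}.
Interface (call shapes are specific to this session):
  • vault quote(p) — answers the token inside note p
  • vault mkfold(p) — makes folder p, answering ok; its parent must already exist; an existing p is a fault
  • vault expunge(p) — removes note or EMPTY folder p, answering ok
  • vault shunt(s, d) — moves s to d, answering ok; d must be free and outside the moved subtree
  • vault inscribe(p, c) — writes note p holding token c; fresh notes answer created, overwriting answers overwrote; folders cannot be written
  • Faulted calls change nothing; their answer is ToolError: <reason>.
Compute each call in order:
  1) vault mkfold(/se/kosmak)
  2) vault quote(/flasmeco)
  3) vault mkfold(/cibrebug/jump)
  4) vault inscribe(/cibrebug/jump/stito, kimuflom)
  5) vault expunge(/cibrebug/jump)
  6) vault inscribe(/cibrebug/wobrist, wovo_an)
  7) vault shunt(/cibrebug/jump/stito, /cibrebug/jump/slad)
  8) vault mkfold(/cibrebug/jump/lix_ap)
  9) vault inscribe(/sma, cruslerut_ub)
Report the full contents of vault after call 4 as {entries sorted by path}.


Answer: {cibrebug/, cibrebug/jump/, cibrebug/jump/stito=kimuflom, flasmeco=vel_og, sma=pu, we=stor}

Derivation:
·→ vault mkfold(p: /se/kosmak)
·← ToolError: no parent
·→ vault quote(p: /flasmeco)
·← vel_og
·→ vault mkfold(p: /cibrebug/jump)
·← ok
·→ vault inscribe(p: /cibrebug/jump/stito, c: kimuflom)
·← created
·→ vault expunge(p: /cibrebug/jump)
·← ToolError: not empty
·→ vault inscribe(p: /cibrebug/wobrist, c: wovo_an)
·← created
·→ vault shunt(s: /cibrebug/jump/stito, d: /cibrebug/jump/slad)
·← ok
·→ vault mkfold(p: /cibrebug/jump/lix_ap)
·← ok
·→ vault inscribe(p: /sma, c: cruslerut_ub)
·← overwrote


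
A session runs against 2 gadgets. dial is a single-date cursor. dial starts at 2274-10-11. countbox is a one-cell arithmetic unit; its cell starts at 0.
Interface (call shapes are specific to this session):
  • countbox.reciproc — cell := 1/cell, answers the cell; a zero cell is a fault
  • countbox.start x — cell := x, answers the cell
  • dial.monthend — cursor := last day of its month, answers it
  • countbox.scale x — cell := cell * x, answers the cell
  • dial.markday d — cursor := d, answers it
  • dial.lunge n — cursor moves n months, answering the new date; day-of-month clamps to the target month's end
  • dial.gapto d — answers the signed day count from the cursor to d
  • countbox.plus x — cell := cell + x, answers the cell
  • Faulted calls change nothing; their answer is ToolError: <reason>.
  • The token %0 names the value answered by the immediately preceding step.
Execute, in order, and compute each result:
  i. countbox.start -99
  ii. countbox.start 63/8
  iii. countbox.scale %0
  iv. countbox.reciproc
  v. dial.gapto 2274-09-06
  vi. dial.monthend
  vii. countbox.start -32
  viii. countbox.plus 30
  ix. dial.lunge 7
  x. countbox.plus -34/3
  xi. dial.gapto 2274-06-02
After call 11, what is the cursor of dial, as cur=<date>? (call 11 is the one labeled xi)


Answer: cur=2275-05-31

Derivation:
% countbox.start x='-99'
[out] -99
% countbox.start x='63/8'
[out] 63/8
% countbox.scale x='%0'
[out] 3969/64
% countbox.reciproc
[out] 64/3969
% dial.gapto d='2274-09-06'
[out] -35
% dial.monthend
[out] 2274-10-31
% countbox.start x='-32'
[out] -32
% countbox.plus x='30'
[out] -2
% dial.lunge n='7'
[out] 2275-05-31
% countbox.plus x='-34/3'
[out] -40/3
% dial.gapto d='2274-06-02'
[out] -363


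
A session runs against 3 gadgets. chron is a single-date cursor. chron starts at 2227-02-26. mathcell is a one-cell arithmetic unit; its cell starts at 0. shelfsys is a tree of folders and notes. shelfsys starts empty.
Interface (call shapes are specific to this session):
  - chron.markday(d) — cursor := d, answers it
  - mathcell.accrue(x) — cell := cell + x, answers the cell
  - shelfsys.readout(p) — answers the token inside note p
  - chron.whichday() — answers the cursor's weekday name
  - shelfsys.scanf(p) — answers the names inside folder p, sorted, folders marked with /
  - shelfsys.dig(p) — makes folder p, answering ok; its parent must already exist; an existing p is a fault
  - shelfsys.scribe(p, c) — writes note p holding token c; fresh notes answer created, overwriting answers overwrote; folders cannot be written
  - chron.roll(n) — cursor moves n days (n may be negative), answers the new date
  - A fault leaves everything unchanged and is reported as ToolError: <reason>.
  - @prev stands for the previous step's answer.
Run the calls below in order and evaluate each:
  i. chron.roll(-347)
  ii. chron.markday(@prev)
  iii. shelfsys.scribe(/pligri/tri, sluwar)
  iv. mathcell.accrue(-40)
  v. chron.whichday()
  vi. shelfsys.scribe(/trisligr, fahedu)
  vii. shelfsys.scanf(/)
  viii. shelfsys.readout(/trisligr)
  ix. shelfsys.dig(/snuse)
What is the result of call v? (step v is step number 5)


Answer: Thursday

Derivation:
~$ chron.roll -347
:: 2226-03-16
~$ chron.markday @prev
:: 2226-03-16
~$ shelfsys.scribe /pligri/tri sluwar
:: ToolError: no parent
~$ mathcell.accrue -40
:: -40
~$ chron.whichday
:: Thursday
~$ shelfsys.scribe /trisligr fahedu
:: created
~$ shelfsys.scanf /
:: [trisligr]
~$ shelfsys.readout /trisligr
:: fahedu
~$ shelfsys.dig /snuse
:: ok


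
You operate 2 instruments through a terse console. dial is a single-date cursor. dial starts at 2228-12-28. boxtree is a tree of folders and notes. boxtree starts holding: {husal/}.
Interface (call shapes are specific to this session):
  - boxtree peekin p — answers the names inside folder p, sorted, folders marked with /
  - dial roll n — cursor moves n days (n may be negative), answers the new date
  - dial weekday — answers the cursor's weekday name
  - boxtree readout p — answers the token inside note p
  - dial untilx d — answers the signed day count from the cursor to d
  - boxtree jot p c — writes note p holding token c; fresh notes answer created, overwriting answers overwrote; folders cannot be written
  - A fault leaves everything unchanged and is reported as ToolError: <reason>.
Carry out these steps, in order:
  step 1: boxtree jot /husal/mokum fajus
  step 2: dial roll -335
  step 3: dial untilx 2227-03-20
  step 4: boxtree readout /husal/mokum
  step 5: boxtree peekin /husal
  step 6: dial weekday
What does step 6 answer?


I run boxtree jot(p=/husal/mokum, c=fajus), and see created.
I try dial roll(n=-335): 2228-01-28.
Next I call dial untilx(d=2227-03-20), giving -314.
I use boxtree readout(p=/husal/mokum), → fajus.
Invoking boxtree peekin(p=/husal), — result: [mokum].
I use dial weekday(), → Monday.

Answer: Monday


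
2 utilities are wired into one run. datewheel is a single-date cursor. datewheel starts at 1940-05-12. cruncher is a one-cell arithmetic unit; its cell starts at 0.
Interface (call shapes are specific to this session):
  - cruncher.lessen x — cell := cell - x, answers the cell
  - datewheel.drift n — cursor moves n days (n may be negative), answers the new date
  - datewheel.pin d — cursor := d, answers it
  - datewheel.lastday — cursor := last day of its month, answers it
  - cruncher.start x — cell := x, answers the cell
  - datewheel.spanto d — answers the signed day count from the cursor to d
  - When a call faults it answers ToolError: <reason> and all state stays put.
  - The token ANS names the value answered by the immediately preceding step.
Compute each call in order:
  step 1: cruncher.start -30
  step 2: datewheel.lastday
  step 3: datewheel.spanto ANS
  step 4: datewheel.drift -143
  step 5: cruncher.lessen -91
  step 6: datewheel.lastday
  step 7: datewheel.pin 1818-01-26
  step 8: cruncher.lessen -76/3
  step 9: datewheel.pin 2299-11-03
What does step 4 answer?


Answer: 1940-01-09

Derivation:
>> cruncher.start(x: -30)
<< -30
>> datewheel.lastday()
<< 1940-05-31
>> datewheel.spanto(d: ANS)
<< 0
>> datewheel.drift(n: -143)
<< 1940-01-09
>> cruncher.lessen(x: -91)
<< 61
>> datewheel.lastday()
<< 1940-01-31
>> datewheel.pin(d: 1818-01-26)
<< 1818-01-26
>> cruncher.lessen(x: -76/3)
<< 259/3
>> datewheel.pin(d: 2299-11-03)
<< 2299-11-03


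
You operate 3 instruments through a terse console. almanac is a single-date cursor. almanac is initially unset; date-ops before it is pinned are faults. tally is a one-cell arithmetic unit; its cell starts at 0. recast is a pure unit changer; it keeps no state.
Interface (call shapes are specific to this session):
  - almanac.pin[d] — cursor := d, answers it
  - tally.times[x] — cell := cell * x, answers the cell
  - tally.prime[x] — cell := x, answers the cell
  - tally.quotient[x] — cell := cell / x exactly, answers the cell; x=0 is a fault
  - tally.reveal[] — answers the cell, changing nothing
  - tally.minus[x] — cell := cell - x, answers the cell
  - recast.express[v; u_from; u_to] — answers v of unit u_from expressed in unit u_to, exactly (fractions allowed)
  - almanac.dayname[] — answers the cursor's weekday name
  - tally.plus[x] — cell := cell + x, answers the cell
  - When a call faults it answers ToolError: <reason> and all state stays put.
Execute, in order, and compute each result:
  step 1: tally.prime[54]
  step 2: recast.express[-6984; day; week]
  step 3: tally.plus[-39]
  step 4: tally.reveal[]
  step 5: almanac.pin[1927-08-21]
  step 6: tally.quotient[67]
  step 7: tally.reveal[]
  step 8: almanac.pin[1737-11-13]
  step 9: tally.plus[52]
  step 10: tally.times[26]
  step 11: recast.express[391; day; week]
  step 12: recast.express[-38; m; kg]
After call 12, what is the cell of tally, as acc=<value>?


-> prime(x='54')
<- 54
-> express(v='-6984', u_from='day', u_to='week')
<- -6984/7
-> plus(x='-39')
<- 15
-> reveal()
<- 15
-> pin(d='1927-08-21')
<- 1927-08-21
-> quotient(x='67')
<- 15/67
-> reveal()
<- 15/67
-> pin(d='1737-11-13')
<- 1737-11-13
-> plus(x='52')
<- 3499/67
-> times(x='26')
<- 90974/67
-> express(v='391', u_from='day', u_to='week')
<- 391/7
-> express(v='-38', u_from='m', u_to='kg')
<- ToolError: incompatible units

Answer: acc=90974/67
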